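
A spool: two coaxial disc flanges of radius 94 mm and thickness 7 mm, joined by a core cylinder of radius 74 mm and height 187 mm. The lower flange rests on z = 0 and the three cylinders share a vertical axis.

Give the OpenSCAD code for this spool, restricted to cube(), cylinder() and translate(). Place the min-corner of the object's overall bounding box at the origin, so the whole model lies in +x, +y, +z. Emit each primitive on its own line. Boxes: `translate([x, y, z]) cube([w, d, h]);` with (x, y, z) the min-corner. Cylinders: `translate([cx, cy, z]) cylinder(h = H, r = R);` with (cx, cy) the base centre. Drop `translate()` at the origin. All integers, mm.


translate([94, 94, 0]) cylinder(h = 7, r = 94);
translate([94, 94, 7]) cylinder(h = 187, r = 74);
translate([94, 94, 194]) cylinder(h = 7, r = 94);


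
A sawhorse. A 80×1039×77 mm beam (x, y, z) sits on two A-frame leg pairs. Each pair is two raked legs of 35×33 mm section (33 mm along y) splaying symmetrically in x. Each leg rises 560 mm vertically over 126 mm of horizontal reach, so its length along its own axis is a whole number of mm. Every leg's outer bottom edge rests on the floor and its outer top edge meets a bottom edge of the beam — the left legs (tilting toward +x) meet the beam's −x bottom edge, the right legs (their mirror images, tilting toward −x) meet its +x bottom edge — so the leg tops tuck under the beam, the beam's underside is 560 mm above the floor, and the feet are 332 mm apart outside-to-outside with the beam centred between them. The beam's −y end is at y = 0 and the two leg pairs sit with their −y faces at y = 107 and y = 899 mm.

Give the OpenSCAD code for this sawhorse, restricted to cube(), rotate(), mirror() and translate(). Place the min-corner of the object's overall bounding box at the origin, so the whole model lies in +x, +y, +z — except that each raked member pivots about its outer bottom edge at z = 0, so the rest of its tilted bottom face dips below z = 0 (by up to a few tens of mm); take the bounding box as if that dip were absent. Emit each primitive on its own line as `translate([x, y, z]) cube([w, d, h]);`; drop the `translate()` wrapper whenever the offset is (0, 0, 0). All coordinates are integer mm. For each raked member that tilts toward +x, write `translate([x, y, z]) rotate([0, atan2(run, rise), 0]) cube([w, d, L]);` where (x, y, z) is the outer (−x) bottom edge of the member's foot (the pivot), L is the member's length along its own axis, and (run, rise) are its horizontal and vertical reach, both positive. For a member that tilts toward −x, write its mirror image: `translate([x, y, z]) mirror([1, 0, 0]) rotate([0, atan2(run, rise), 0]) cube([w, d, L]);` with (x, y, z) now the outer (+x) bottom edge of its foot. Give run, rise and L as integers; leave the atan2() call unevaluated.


translate([126, 0, 560]) cube([80, 1039, 77]);
translate([0, 107, 0]) rotate([0, atan2(126, 560), 0]) cube([35, 33, 574]);
translate([332, 107, 0]) mirror([1, 0, 0]) rotate([0, atan2(126, 560), 0]) cube([35, 33, 574]);
translate([0, 899, 0]) rotate([0, atan2(126, 560), 0]) cube([35, 33, 574]);
translate([332, 899, 0]) mirror([1, 0, 0]) rotate([0, atan2(126, 560), 0]) cube([35, 33, 574]);


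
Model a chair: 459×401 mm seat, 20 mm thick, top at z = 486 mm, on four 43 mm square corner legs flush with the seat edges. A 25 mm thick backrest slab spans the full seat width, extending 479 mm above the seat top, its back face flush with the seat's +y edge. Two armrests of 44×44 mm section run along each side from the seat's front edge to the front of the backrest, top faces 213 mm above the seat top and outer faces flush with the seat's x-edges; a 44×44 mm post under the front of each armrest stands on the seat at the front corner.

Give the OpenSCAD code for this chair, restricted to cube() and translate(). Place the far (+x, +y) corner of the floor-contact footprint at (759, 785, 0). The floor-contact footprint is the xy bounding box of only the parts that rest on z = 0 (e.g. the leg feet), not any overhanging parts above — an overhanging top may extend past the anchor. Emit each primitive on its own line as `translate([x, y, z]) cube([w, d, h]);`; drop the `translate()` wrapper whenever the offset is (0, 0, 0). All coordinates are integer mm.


translate([300, 384, 466]) cube([459, 401, 20]);
translate([300, 384, 0]) cube([43, 43, 466]);
translate([716, 384, 0]) cube([43, 43, 466]);
translate([300, 742, 0]) cube([43, 43, 466]);
translate([716, 742, 0]) cube([43, 43, 466]);
translate([300, 760, 486]) cube([459, 25, 479]);
translate([300, 384, 655]) cube([44, 376, 44]);
translate([715, 384, 655]) cube([44, 376, 44]);
translate([300, 384, 486]) cube([44, 44, 169]);
translate([715, 384, 486]) cube([44, 44, 169]);


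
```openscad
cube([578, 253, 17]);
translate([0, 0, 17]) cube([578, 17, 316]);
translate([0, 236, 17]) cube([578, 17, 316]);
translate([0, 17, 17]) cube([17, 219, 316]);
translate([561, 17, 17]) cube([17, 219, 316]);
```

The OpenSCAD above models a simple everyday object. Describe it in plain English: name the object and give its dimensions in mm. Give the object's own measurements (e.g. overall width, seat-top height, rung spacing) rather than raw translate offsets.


An open-topped rectangular box: outside dimensions 578×253×333 mm, with a uniform wall and base thickness of 17 mm. The base is a full 578×253 slab on the floor; four walls sit on top of the base. The front and back walls (the −y and +y sides) span the full width; the two side walls fit between them.


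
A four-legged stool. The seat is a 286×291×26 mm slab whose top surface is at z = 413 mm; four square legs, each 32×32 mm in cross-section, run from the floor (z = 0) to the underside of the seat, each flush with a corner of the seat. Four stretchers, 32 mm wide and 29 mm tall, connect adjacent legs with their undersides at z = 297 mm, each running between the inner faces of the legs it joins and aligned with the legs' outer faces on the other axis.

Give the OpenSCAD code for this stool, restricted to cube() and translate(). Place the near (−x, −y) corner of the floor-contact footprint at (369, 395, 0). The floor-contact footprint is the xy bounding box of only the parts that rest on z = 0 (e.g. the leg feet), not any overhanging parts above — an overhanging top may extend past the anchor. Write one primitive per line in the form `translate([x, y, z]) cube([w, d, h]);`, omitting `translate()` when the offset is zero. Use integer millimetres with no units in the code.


// leg_h = 413 - 26 = 387
// stretcher span = 286 - 2*32 = 222
translate([369, 395, 387]) cube([286, 291, 26]);
translate([369, 395, 0]) cube([32, 32, 387]);
translate([623, 395, 0]) cube([32, 32, 387]);
translate([369, 654, 0]) cube([32, 32, 387]);
translate([623, 654, 0]) cube([32, 32, 387]);
translate([401, 395, 297]) cube([222, 32, 29]);
translate([401, 654, 297]) cube([222, 32, 29]);
translate([369, 427, 297]) cube([32, 227, 29]);
translate([623, 427, 297]) cube([32, 227, 29]);


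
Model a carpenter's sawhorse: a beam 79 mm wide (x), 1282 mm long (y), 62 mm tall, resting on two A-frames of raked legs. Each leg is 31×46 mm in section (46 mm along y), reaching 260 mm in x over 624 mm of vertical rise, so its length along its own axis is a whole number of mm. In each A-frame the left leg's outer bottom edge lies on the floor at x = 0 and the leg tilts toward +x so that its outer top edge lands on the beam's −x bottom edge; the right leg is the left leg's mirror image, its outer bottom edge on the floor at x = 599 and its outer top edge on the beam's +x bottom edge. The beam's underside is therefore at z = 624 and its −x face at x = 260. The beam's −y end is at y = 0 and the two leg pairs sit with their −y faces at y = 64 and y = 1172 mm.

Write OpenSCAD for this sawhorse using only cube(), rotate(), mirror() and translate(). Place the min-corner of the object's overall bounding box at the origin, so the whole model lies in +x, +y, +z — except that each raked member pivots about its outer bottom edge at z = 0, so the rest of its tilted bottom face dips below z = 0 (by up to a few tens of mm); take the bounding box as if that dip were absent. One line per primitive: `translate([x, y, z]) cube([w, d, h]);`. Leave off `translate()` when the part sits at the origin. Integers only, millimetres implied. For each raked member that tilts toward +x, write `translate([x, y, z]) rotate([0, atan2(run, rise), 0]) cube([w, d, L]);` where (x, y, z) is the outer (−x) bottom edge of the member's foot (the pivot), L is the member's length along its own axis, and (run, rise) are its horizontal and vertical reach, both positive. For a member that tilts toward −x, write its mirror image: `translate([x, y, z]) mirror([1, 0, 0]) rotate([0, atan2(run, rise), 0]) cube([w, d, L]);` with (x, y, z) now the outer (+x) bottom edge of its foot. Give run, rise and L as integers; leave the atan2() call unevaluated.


translate([260, 0, 624]) cube([79, 1282, 62]);
translate([0, 64, 0]) rotate([0, atan2(260, 624), 0]) cube([31, 46, 676]);
translate([599, 64, 0]) mirror([1, 0, 0]) rotate([0, atan2(260, 624), 0]) cube([31, 46, 676]);
translate([0, 1172, 0]) rotate([0, atan2(260, 624), 0]) cube([31, 46, 676]);
translate([599, 1172, 0]) mirror([1, 0, 0]) rotate([0, atan2(260, 624), 0]) cube([31, 46, 676]);


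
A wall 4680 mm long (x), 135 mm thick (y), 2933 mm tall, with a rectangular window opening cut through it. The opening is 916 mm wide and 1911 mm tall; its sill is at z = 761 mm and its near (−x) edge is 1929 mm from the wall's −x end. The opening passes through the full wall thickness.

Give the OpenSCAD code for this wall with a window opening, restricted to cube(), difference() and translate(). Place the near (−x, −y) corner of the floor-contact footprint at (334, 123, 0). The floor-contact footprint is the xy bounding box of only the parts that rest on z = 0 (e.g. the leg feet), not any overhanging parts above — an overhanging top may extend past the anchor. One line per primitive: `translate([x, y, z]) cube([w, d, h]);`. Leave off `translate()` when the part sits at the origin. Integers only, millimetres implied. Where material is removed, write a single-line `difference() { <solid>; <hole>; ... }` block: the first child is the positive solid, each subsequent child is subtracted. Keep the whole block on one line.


difference() { translate([334, 123, 0]) cube([4680, 135, 2933]); translate([2263, 123, 761]) cube([916, 135, 1911]); }


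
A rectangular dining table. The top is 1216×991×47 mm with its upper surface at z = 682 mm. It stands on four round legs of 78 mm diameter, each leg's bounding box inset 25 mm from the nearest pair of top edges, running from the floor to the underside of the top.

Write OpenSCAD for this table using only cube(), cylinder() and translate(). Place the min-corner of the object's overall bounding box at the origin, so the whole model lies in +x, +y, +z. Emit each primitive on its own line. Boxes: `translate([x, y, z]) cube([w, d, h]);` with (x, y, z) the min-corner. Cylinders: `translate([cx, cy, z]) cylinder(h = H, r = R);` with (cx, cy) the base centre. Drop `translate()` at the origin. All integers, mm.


// leg_h = 682 - 47 = 635
translate([0, 0, 635]) cube([1216, 991, 47]);
translate([64, 64, 0]) cylinder(h = 635, r = 39);
translate([1152, 64, 0]) cylinder(h = 635, r = 39);
translate([64, 927, 0]) cylinder(h = 635, r = 39);
translate([1152, 927, 0]) cylinder(h = 635, r = 39);


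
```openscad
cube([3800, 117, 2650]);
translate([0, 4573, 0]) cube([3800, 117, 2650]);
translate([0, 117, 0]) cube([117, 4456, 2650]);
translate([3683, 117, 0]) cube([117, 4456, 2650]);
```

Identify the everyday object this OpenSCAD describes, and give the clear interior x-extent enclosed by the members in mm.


A house (or room) frame. The interior width is 3566 mm.

Four 2650 mm walls enclosing a rectangle with no floor or roof — a room or house frame. Outside width is 3800 mm and wall thickness is 117 mm, so the interior width is 3800 − 2 × 117 = 3566 mm.


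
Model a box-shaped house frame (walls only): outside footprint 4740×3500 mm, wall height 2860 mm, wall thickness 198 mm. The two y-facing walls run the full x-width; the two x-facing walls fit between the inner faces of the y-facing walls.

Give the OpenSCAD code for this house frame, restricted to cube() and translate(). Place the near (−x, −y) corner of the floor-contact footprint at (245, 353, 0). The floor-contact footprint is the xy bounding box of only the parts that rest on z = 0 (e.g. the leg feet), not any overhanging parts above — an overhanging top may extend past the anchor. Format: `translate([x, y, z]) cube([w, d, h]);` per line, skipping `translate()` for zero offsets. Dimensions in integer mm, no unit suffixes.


translate([245, 353, 0]) cube([4740, 198, 2860]);
translate([245, 3655, 0]) cube([4740, 198, 2860]);
translate([245, 551, 0]) cube([198, 3104, 2860]);
translate([4787, 551, 0]) cube([198, 3104, 2860]);


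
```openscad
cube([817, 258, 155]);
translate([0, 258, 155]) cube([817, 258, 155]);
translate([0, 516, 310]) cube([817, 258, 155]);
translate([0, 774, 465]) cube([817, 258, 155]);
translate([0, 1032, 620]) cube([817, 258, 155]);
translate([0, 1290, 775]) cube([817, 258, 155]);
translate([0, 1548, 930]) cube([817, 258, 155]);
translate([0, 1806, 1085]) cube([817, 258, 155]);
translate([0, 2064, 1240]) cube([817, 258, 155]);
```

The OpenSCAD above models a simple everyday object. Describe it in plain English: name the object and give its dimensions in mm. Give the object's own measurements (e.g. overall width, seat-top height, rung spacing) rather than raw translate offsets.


A straight staircase of 9 solid steps. Each step is 817 mm wide (x), 258 mm deep (y, the going) and 155 mm tall (the rise). The first step rests on the floor; each subsequent step sits one going further in +y and one rise higher in +z, directly behind and above the previous step with no overlap.


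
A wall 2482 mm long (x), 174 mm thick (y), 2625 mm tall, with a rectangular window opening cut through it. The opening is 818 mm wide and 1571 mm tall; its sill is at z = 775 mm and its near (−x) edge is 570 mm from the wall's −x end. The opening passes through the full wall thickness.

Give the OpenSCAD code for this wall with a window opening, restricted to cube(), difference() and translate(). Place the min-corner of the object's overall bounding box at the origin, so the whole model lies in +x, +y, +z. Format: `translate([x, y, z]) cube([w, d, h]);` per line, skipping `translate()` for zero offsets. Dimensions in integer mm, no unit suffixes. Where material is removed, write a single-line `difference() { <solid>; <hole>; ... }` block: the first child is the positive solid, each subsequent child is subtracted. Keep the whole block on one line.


difference() { cube([2482, 174, 2625]); translate([570, 0, 775]) cube([818, 174, 1571]); }


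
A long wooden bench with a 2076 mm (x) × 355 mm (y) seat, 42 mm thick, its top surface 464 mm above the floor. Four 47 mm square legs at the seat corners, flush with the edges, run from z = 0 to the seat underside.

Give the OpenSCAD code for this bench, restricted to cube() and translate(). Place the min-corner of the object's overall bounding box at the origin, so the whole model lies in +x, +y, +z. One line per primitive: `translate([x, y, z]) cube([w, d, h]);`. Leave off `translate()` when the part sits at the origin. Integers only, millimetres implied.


translate([0, 0, 422]) cube([2076, 355, 42]);
cube([47, 47, 422]);
translate([0, 308, 0]) cube([47, 47, 422]);
translate([2029, 0, 0]) cube([47, 47, 422]);
translate([2029, 308, 0]) cube([47, 47, 422]);


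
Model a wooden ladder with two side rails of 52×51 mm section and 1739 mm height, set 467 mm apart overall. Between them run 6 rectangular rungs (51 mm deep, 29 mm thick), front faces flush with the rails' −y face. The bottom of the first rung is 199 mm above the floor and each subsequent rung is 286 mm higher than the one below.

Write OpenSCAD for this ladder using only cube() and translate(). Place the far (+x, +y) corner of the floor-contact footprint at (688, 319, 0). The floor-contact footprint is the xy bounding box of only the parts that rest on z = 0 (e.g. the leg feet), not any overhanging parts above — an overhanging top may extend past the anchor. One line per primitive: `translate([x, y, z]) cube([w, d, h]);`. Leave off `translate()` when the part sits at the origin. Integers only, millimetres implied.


translate([221, 268, 0]) cube([52, 51, 1739]);
translate([636, 268, 0]) cube([52, 51, 1739]);
translate([273, 268, 199]) cube([363, 51, 29]);
translate([273, 268, 485]) cube([363, 51, 29]);
translate([273, 268, 771]) cube([363, 51, 29]);
translate([273, 268, 1057]) cube([363, 51, 29]);
translate([273, 268, 1343]) cube([363, 51, 29]);
translate([273, 268, 1629]) cube([363, 51, 29]);


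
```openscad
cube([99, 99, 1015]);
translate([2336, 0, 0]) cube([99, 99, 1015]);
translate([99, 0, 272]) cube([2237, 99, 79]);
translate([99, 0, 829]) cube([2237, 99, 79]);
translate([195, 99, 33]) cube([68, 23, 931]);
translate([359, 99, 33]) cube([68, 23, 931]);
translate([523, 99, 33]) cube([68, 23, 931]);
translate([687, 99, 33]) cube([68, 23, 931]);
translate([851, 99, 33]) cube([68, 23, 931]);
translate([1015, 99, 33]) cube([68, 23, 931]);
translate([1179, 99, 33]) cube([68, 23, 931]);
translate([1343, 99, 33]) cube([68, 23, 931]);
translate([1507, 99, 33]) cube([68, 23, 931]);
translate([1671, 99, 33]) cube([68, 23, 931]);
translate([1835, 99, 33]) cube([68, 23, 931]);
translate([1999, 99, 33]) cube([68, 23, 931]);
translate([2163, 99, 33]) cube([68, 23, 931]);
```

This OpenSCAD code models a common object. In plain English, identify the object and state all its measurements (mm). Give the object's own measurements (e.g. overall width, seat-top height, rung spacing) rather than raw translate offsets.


A fence section. Two 99×99 mm posts, 1015 mm tall, stand on the floor with a clear span of 2237 mm between their inner faces. Two horizontal rails of 99×79 mm section span the gap between the posts with their undersides at z = 272 mm and z = 829 mm, flush with the posts' −y face. 13 pickets, each 68 mm wide, 23 mm thick and 931 mm tall, are fixed to the +y face of the rails with their bottoms at z = 33 mm, spaced across the span with a 96 mm gap after the −x post and between neighbouring pickets, with 105 mm left before the +x post.


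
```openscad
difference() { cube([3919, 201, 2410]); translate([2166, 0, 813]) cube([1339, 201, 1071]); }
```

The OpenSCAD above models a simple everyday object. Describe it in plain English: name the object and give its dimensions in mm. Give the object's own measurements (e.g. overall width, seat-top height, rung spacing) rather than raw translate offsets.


A wall 3919 mm long (x), 201 mm thick (y), 2410 mm tall, with a rectangular window opening cut through it. The opening is 1339 mm wide and 1071 mm tall; its sill is at z = 813 mm and its near (−x) edge is 2166 mm from the wall's −x end. The opening passes through the full wall thickness.


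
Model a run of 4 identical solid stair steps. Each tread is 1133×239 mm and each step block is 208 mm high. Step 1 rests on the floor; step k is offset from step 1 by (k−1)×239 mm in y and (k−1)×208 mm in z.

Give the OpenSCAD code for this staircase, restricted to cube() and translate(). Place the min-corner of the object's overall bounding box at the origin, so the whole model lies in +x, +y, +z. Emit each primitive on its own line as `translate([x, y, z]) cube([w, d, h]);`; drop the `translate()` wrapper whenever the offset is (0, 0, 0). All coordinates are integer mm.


cube([1133, 239, 208]);
translate([0, 239, 208]) cube([1133, 239, 208]);
translate([0, 478, 416]) cube([1133, 239, 208]);
translate([0, 717, 624]) cube([1133, 239, 208]);


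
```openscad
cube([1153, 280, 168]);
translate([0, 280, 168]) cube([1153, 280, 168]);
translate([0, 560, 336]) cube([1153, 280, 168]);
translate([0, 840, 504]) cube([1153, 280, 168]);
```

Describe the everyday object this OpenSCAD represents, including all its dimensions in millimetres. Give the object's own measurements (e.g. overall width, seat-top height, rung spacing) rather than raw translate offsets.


A straight staircase of 4 solid steps. Each step is 1153 mm wide (x), 280 mm deep (y, the going) and 168 mm tall (the rise). The first step rests on the floor; each subsequent step sits one going further in +y and one rise higher in +z, directly behind and above the previous step with no overlap.


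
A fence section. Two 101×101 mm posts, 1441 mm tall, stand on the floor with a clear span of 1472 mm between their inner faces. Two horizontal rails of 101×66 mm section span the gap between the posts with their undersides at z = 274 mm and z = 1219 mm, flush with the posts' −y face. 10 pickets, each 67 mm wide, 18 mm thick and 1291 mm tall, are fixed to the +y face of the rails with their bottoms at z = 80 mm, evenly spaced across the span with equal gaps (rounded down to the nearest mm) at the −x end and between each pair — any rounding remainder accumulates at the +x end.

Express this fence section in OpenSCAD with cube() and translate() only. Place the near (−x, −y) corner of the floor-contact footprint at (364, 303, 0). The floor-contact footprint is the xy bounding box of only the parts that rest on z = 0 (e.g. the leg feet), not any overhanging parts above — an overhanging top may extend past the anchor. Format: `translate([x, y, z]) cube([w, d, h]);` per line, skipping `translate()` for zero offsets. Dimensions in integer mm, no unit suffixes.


translate([364, 303, 0]) cube([101, 101, 1441]);
translate([1937, 303, 0]) cube([101, 101, 1441]);
translate([465, 303, 274]) cube([1472, 101, 66]);
translate([465, 303, 1219]) cube([1472, 101, 66]);
translate([537, 404, 80]) cube([67, 18, 1291]);
translate([676, 404, 80]) cube([67, 18, 1291]);
translate([815, 404, 80]) cube([67, 18, 1291]);
translate([954, 404, 80]) cube([67, 18, 1291]);
translate([1093, 404, 80]) cube([67, 18, 1291]);
translate([1232, 404, 80]) cube([67, 18, 1291]);
translate([1371, 404, 80]) cube([67, 18, 1291]);
translate([1510, 404, 80]) cube([67, 18, 1291]);
translate([1649, 404, 80]) cube([67, 18, 1291]);
translate([1788, 404, 80]) cube([67, 18, 1291]);


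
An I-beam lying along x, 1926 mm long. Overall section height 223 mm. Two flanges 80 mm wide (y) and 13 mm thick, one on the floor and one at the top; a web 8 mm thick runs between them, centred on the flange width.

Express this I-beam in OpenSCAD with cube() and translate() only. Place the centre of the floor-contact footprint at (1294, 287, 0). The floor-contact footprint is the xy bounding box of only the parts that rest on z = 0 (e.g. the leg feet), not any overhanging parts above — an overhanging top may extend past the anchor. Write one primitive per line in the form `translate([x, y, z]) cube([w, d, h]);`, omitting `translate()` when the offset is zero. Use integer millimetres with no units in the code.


translate([331, 247, 0]) cube([1926, 80, 13]);
translate([331, 283, 13]) cube([1926, 8, 197]);
translate([331, 247, 210]) cube([1926, 80, 13]);


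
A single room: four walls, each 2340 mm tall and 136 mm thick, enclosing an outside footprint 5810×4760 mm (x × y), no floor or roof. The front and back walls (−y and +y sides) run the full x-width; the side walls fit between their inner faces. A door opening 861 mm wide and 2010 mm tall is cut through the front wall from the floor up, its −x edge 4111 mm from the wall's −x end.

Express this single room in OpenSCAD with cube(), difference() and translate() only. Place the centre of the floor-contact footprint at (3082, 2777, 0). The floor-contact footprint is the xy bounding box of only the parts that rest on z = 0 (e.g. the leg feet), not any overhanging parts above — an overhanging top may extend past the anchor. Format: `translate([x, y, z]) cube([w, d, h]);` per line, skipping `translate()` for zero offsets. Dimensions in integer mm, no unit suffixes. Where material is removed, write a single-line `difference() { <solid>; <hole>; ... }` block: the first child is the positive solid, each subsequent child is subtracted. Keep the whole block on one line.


difference() { translate([177, 397, 0]) cube([5810, 136, 2340]); translate([4288, 397, 0]) cube([861, 136, 2010]); }
translate([177, 5021, 0]) cube([5810, 136, 2340]);
translate([177, 533, 0]) cube([136, 4488, 2340]);
translate([5851, 533, 0]) cube([136, 4488, 2340]);


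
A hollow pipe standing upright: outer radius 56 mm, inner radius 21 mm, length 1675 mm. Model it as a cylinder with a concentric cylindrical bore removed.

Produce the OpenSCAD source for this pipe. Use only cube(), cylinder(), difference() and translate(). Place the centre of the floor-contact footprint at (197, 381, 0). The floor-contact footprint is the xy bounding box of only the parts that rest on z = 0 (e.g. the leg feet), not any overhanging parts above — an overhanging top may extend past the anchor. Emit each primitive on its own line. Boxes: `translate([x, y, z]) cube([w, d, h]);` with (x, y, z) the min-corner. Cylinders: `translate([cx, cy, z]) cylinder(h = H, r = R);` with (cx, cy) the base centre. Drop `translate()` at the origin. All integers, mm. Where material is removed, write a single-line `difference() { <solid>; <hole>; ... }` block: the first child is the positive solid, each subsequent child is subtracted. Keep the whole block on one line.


difference() { translate([197, 381, 0]) cylinder(h = 1675, r = 56); translate([197, 381, 0]) cylinder(h = 1675, r = 21); }


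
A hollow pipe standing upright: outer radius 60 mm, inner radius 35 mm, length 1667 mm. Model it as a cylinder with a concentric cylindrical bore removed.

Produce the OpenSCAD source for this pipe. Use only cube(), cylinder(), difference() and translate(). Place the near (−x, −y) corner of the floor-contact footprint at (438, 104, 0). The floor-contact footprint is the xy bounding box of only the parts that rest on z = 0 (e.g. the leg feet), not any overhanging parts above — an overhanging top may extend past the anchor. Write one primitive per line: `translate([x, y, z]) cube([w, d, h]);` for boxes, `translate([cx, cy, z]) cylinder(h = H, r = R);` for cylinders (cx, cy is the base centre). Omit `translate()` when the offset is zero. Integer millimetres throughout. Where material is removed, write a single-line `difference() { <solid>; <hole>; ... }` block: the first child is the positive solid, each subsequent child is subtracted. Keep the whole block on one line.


difference() { translate([498, 164, 0]) cylinder(h = 1667, r = 60); translate([498, 164, 0]) cylinder(h = 1667, r = 35); }


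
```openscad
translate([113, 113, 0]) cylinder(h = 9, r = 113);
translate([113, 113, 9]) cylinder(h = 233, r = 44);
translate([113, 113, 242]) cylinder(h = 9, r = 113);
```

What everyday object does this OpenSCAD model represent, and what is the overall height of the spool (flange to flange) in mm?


A spool. The overall height is 251 mm.

Three coaxial cylinders, large–small–large — a spool. Two 9 mm flanges and a 233 mm core give 9 + 233 + 9 = 251 mm.


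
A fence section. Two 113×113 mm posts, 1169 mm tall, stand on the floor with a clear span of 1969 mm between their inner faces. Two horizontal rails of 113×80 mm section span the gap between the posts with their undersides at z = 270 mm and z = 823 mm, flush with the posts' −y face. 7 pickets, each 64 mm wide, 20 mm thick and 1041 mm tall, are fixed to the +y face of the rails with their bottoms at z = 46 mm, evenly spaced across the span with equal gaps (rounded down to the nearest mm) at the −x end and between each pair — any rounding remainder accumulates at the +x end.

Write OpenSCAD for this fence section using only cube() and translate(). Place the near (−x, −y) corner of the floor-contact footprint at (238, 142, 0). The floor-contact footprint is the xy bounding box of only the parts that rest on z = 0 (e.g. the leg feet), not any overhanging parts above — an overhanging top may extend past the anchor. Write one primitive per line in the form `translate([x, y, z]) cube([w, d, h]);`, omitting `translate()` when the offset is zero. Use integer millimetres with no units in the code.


translate([238, 142, 0]) cube([113, 113, 1169]);
translate([2320, 142, 0]) cube([113, 113, 1169]);
translate([351, 142, 270]) cube([1969, 113, 80]);
translate([351, 142, 823]) cube([1969, 113, 80]);
translate([541, 255, 46]) cube([64, 20, 1041]);
translate([795, 255, 46]) cube([64, 20, 1041]);
translate([1049, 255, 46]) cube([64, 20, 1041]);
translate([1303, 255, 46]) cube([64, 20, 1041]);
translate([1557, 255, 46]) cube([64, 20, 1041]);
translate([1811, 255, 46]) cube([64, 20, 1041]);
translate([2065, 255, 46]) cube([64, 20, 1041]);


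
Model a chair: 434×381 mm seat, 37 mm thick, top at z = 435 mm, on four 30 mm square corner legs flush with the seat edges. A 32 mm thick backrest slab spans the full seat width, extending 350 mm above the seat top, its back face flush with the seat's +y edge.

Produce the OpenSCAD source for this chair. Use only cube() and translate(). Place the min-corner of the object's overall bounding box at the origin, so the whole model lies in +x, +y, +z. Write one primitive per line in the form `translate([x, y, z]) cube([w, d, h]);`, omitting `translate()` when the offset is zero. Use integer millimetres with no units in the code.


// leg_h = 435 - 37 = 398
translate([0, 0, 398]) cube([434, 381, 37]);
cube([30, 30, 398]);
translate([404, 0, 0]) cube([30, 30, 398]);
translate([0, 351, 0]) cube([30, 30, 398]);
translate([404, 351, 0]) cube([30, 30, 398]);
translate([0, 349, 435]) cube([434, 32, 350]);


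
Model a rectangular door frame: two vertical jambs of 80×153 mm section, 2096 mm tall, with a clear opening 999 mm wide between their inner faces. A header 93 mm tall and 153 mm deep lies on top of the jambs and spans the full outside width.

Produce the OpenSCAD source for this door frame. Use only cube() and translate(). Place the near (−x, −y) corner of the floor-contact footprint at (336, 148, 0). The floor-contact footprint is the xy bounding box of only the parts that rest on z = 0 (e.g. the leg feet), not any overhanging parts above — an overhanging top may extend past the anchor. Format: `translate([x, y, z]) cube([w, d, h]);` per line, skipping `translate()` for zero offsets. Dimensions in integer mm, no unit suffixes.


translate([336, 148, 0]) cube([80, 153, 2096]);
translate([1415, 148, 0]) cube([80, 153, 2096]);
translate([336, 148, 2096]) cube([1159, 153, 93]);


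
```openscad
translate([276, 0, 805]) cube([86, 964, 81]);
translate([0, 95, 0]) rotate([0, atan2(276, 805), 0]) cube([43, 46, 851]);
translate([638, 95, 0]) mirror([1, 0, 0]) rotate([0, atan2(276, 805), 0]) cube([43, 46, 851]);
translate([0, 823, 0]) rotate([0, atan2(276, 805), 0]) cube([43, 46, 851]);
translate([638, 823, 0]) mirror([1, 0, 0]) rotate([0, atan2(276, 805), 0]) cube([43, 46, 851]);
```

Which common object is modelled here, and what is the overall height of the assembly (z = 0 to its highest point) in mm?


A sawhorse. The overall height is 886 mm.

A beam across two mirrored pairs of raked legs — a sawhorse. The beam's underside is at z = 805 (matching the legs' vertical rise in atan2(276, 805)) and the beam is 81 mm tall, so its top is at 805 + 81 = 886 mm. The raked legs top out at the beam's underside, so that is the highest point.


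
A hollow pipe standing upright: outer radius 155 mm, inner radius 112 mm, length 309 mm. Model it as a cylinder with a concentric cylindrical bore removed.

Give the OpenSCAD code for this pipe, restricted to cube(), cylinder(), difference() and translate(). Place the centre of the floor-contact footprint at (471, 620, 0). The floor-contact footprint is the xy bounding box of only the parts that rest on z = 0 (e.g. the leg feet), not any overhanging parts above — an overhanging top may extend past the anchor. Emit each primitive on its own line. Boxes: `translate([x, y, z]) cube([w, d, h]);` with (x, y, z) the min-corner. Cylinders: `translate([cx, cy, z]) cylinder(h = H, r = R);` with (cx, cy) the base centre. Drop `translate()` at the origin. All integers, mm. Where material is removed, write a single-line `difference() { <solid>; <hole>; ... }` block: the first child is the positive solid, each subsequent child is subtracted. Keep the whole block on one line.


difference() { translate([471, 620, 0]) cylinder(h = 309, r = 155); translate([471, 620, 0]) cylinder(h = 309, r = 112); }


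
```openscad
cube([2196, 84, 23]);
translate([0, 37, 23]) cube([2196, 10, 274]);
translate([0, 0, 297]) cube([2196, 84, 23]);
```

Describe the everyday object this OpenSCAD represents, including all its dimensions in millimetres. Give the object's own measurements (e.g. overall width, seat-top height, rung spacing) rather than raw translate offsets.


An I-beam lying along x, 2196 mm long. Overall section height 320 mm. Two flanges 84 mm wide (y) and 23 mm thick, one on the floor and one at the top; a web 10 mm thick runs between them, centred on the flange width.


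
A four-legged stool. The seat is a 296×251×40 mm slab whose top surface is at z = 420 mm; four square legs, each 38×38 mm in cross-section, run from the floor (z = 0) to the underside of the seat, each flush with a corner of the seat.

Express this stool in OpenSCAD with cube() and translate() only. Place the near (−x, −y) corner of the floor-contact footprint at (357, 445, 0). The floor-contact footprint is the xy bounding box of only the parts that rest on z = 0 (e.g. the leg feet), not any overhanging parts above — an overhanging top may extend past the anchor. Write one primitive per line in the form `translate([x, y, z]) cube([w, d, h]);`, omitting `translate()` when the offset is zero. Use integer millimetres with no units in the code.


translate([357, 445, 380]) cube([296, 251, 40]);
translate([357, 445, 0]) cube([38, 38, 380]);
translate([615, 445, 0]) cube([38, 38, 380]);
translate([357, 658, 0]) cube([38, 38, 380]);
translate([615, 658, 0]) cube([38, 38, 380]);


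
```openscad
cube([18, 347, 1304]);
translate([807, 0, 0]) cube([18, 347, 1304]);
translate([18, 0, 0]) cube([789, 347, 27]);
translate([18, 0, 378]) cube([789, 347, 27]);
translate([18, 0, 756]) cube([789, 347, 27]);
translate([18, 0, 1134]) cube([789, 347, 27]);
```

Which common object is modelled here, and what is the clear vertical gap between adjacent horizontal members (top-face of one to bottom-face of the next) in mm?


A bookshelf. The clear shelf gap is 351 mm.

Two tall side panels with 4 horizontal boards between them — a bookshelf. The first two shelf undersides are at z = 0 and z = 378; with shelf thickness 27, the clear gap is 378 − 0 − 27 = 351 mm.


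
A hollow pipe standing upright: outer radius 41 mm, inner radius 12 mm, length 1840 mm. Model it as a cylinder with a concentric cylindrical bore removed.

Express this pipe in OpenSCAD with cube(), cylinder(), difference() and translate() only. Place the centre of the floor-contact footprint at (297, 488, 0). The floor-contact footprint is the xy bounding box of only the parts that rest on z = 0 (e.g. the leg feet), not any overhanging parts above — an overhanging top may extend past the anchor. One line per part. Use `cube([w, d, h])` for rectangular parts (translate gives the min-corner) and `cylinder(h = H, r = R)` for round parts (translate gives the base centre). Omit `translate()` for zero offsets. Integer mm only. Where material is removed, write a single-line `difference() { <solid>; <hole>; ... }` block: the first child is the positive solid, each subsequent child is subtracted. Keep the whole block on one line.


difference() { translate([297, 488, 0]) cylinder(h = 1840, r = 41); translate([297, 488, 0]) cylinder(h = 1840, r = 12); }


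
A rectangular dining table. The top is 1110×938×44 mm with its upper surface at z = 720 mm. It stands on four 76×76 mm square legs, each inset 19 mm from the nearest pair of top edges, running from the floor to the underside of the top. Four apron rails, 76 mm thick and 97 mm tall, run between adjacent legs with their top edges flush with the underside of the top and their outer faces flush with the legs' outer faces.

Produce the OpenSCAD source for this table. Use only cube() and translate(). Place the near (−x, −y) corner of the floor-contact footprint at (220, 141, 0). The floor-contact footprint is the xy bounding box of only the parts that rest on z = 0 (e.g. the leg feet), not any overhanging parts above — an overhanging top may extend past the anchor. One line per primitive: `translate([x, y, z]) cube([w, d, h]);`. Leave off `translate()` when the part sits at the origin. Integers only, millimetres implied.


translate([201, 122, 676]) cube([1110, 938, 44]);
translate([220, 141, 0]) cube([76, 76, 676]);
translate([1216, 141, 0]) cube([76, 76, 676]);
translate([220, 965, 0]) cube([76, 76, 676]);
translate([1216, 965, 0]) cube([76, 76, 676]);
translate([296, 141, 579]) cube([920, 76, 97]);
translate([296, 965, 579]) cube([920, 76, 97]);
translate([220, 217, 579]) cube([76, 748, 97]);
translate([1216, 217, 579]) cube([76, 748, 97]);


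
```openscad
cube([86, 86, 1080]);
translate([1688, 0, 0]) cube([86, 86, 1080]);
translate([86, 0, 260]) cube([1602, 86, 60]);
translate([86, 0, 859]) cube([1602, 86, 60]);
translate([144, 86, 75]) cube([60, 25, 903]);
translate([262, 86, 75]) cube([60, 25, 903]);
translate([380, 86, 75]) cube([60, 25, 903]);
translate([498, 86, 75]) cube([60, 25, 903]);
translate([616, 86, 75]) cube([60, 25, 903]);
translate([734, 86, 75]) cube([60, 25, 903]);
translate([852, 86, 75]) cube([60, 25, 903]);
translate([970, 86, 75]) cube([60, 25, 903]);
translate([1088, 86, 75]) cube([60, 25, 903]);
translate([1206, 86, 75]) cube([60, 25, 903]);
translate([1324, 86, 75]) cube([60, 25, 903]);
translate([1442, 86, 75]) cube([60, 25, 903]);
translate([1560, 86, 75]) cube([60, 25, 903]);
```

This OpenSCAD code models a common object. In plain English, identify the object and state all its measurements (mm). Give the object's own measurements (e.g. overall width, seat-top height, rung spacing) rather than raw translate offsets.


A fence section. Two 86×86 mm posts, 1080 mm tall, stand on the floor with a clear span of 1602 mm between their inner faces. Two horizontal rails of 86×60 mm section span the gap between the posts with their undersides at z = 260 mm and z = 859 mm, flush with the posts' −y face. 13 pickets, each 60 mm wide, 25 mm thick and 903 mm tall, are fixed to the +y face of the rails with their bottoms at z = 75 mm, spaced across the span with a 58 mm gap after the −x post and between neighbouring pickets, with 68 mm left before the +x post.


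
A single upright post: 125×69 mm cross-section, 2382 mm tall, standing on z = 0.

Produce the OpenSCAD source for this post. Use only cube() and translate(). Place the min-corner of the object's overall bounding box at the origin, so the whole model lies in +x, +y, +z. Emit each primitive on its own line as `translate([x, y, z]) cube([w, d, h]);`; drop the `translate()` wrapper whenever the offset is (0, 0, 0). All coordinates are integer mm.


cube([125, 69, 2382]);


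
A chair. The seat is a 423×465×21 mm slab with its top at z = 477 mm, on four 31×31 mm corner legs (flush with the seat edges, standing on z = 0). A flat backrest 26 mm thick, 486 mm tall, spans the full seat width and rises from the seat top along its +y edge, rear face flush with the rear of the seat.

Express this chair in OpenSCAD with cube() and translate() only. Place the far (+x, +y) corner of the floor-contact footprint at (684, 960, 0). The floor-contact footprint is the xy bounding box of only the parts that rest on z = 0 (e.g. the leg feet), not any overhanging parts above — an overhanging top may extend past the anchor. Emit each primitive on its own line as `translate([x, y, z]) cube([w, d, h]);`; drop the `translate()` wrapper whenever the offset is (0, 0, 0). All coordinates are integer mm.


translate([261, 495, 456]) cube([423, 465, 21]);
translate([261, 495, 0]) cube([31, 31, 456]);
translate([653, 495, 0]) cube([31, 31, 456]);
translate([261, 929, 0]) cube([31, 31, 456]);
translate([653, 929, 0]) cube([31, 31, 456]);
translate([261, 934, 477]) cube([423, 26, 486]);
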